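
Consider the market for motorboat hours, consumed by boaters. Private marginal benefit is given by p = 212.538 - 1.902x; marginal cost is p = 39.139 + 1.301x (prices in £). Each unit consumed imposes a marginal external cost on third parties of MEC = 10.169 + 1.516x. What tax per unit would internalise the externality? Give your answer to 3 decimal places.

Social marginal benefit = demand − MEC = 202.369 - 3.418x.
Set SMB = MC: 202.369 - 3.418x = 39.139 + 1.301x → x* = 34.5900.
The Pigouvian tax equals MEC at x*: 10.169 + 1.516×34.5900 = 62.6074.

tax = £62.607 per unit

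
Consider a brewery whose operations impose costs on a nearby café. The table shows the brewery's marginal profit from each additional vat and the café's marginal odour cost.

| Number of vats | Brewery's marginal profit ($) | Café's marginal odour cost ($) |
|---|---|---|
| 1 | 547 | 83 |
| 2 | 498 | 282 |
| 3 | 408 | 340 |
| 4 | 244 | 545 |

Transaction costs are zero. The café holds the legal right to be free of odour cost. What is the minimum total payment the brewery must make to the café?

$705

Efficient level: marginal profit ≥ marginal odour cost through level 3, so k* = 3.
With the café holding the right, the brewery must at least compensate total damage at k*: 83 + 282 + 340 = 705.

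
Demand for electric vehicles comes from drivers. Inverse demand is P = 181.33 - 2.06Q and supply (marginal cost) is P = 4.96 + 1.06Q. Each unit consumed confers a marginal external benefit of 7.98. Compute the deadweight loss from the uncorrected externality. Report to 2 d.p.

Market equilibrium (private): 4.96 + 1.06Q = 181.33 - 2.06Q → Q_m = 56.5288.
Social marginal benefit = demand + MEB = 189.31 - 2.06Q.
Set SMB = MC: 189.31 - 2.06Q = 4.96 + 1.06Q → Q* = 59.0865.
The welfare-loss triangle has base |Q_m − Q*| and height MEB(Q_m) (the vertical gap between SMB and MC is zero at Q* and MEB at Q_m).
DWL = ½ × 2.5577 × 7.9800 = 10.2052.

DWL = 10.21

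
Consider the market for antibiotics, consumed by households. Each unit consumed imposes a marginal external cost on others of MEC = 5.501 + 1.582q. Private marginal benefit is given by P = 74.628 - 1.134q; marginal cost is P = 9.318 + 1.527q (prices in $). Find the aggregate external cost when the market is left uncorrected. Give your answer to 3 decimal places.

$611.495

Market equilibrium (private): 9.318 + 1.527q = 74.628 - 1.134q → q_m = 24.5434.
Total external cost = ∫₀^{q_m} (5.501 + 1.582q) dq = 5.501×24.5434 + ½×1.582×24.5434² = 611.4946.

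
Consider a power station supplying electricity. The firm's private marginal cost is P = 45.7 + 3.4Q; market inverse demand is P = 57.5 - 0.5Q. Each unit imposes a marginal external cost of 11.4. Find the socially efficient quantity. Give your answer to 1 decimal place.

Social marginal cost = private MC + MEC = 57.1 + 3.4Q.
Set SMC = demand: 57.1 + 3.4Q = 57.5 - 0.5Q → Q* = 0.1026.

Q* = 0.1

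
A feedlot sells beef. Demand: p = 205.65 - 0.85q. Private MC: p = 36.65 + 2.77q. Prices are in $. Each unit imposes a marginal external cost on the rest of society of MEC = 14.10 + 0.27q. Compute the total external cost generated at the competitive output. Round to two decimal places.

Market equilibrium (private): 36.65 + 2.77q = 205.65 - 0.85q → q_m = 46.6851.
Total external cost = ∫₀^{q_m} (14.10 + 0.27q) dq = 14.10×46.6851 + ½×0.27×46.6851² = 952.4922.

$952.49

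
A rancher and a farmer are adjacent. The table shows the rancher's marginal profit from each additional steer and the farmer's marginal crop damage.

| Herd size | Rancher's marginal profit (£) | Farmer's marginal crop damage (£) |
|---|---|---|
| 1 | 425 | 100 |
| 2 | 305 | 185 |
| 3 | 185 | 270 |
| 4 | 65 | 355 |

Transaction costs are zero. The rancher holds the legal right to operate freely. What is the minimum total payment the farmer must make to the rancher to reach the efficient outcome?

£250

Left alone the rancher would choose level 4 (marginal profit stays positive).
Efficient level: k* = 2 (marginal profit ≥ marginal crop damage through 2).
The farmer must at least cover the rancher's forgone profit from cutting 4→2: 185 + 65 = 250.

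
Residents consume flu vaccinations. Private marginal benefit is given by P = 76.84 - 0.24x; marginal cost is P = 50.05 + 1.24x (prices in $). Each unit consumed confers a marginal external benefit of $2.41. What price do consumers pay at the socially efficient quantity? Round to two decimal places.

Social marginal benefit = demand + MEB = 79.25 - 0.24x.
Set SMB = MC: 79.25 - 0.24x = 50.05 + 1.24x → x* = 19.7297.
Consumer price on the demand curve at x*: 76.84 − 0.24×19.7297 = 72.1049.

P = $72.10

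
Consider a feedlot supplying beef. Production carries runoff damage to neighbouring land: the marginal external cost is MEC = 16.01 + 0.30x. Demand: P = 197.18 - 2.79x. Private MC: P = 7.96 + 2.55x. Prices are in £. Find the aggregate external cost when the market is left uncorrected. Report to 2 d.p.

£755.65

Market equilibrium (private): 7.96 + 2.55x = 197.18 - 2.79x → x_m = 35.4345.
Total external cost = ∫₀^{x_m} (16.01 + 0.30x) dx = 16.01×35.4345 + ½×0.30×35.4345² = 755.6469.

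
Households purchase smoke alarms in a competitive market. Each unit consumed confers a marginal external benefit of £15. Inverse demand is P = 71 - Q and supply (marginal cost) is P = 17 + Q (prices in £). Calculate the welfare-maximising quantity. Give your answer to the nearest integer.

Q* = 35

Social marginal benefit = demand + MEB = 86 - Q.
Set SMB = MC: 86 - Q = 17 + Q → Q* = 34.5000.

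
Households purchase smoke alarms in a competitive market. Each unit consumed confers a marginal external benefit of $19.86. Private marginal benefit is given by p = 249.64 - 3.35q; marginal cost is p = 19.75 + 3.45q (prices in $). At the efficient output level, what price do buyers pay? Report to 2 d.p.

Social marginal benefit = demand + MEB = 269.50 - 3.35q.
Set SMB = MC: 269.50 - 3.35q = 19.75 + 3.45q → q* = 36.7279.
Consumer price on the demand curve at q*: 249.64 − 3.35×36.7279 = 126.6015.

P = $126.60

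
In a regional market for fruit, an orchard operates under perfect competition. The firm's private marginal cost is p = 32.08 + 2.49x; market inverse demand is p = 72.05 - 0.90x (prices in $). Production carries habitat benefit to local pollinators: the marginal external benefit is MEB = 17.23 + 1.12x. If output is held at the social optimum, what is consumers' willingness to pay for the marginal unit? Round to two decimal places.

P = $49.37

Social marginal cost = private MC − MEB = 14.85 + 1.37x.
Set SMC = demand: 14.85 + 1.37x = 72.05 - 0.90x → x* = 25.1982.
Consumer price on the demand curve at x*: 72.05 − 0.90×25.1982 = 49.3716.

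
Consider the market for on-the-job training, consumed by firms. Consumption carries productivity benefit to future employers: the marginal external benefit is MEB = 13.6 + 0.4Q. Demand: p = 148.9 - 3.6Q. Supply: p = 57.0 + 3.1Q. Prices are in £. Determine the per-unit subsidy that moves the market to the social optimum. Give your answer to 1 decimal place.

Social marginal benefit = demand + MEB = 162.5 - 3.2Q.
Set SMB = MC: 162.5 - 3.2Q = 57.0 + 3.1Q → Q* = 16.7460.
The Pigouvian subsidy equals MEB at Q*: 13.6 + 0.4×16.7460 = 20.2984.

subsidy = £20.3 per unit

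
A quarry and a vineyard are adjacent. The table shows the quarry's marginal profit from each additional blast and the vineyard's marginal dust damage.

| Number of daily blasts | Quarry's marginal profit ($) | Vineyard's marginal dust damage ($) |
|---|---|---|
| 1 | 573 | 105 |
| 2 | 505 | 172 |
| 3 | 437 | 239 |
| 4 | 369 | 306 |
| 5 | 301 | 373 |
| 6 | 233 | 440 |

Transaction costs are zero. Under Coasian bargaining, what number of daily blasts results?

4

Bargaining reaches the level where marginal profit last exceeds marginal dust damage.
That holds through level 4 (369 ≥ 306) but not at 5 (301 < 373).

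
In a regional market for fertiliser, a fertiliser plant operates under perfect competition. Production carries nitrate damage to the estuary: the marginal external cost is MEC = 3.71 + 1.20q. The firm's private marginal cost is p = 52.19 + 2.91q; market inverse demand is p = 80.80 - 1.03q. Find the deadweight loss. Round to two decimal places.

DWL = 15.01

Market equilibrium (private): 52.19 + 2.91q = 80.80 - 1.03q → q_m = 7.2614.
Social marginal cost = private MC + MEC = 55.90 + 4.11q.
Set SMC = demand: 55.90 + 4.11q = 80.80 - 1.03q → q* = 4.8444.
Height of the DWL triangle at q_m is SMC(q_m) − demand(q_m) = MEC(q_m) = 12.4237.
DWL = ½ × 2.4170 × 12.4237 = 15.0140.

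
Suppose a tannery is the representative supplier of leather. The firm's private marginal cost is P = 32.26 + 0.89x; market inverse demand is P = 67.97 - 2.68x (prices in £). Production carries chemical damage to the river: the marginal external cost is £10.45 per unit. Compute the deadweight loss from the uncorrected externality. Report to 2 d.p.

DWL = £15.29

Market equilibrium (private): 32.26 + 0.89x = 67.97 - 2.68x → x_m = 10.0028.
Social marginal cost = private MC + MEC = 42.71 + 0.89x.
Set SMC = demand: 42.71 + 0.89x = 67.97 - 2.68x → x* = 7.0756.
Between x* and x_m the wedge SMC − demand runs linearly from 0 to MEC(x_m), so the loss is a triangle.
DWL = ½ × 2.9272 × 10.4500 = 15.2946.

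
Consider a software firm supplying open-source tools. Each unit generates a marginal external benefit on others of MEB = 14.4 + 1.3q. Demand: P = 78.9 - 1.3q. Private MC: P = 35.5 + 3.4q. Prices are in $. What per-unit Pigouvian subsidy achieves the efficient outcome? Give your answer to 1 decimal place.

subsidy = $36.5 per unit

Social marginal cost = private MC − MEB = 21.1 + 2.1q.
Set SMC = demand: 21.1 + 2.1q = 78.9 - 1.3q → q* = 17.0000.
The Pigouvian subsidy equals MEB at q*: 14.4 + 1.3×17.0000 = 36.5000.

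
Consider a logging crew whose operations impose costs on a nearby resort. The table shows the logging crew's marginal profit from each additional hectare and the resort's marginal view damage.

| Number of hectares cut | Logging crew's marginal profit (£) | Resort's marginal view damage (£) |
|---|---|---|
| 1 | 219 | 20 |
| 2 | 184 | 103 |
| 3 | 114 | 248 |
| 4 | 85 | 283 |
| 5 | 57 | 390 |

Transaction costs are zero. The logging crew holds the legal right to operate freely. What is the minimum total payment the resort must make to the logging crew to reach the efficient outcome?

Left alone the logging crew would choose level 5 (marginal profit stays positive).
Efficient level: k* = 2 (marginal profit ≥ marginal view damage through 2).
The resort must at least cover the logging crew's forgone profit from cutting 5→2: 114 + 85 + 57 = 256.

£256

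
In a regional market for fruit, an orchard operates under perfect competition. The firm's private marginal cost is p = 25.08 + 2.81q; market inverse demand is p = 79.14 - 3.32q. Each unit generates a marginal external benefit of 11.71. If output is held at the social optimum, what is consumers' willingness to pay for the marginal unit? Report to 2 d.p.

Social marginal cost = private MC − MEB = 13.37 + 2.81q.
Set SMC = demand: 13.37 + 2.81q = 79.14 - 3.32q → q* = 10.7292.
Consumer price on the demand curve at q*: 79.14 − 3.32×10.7292 = 43.5191.

P = 43.52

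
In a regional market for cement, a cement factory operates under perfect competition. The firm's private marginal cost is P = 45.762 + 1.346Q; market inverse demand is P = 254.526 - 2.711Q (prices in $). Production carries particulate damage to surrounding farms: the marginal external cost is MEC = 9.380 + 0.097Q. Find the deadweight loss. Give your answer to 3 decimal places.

Market equilibrium (private): 45.762 + 1.346Q = 254.526 - 2.711Q → Q_m = 51.4577.
Social marginal cost = private MC + MEC = 55.142 + 1.443Q.
Set SMC = demand: 55.142 + 1.443Q = 254.526 - 2.711Q → Q* = 47.9981.
Between Q* and Q_m the wedge SMC − demand runs linearly from 0 to MEC(Q_m), so the loss is a triangle.
DWL = ½ × 3.4596 × 14.3714 = 24.8596.

DWL = $24.860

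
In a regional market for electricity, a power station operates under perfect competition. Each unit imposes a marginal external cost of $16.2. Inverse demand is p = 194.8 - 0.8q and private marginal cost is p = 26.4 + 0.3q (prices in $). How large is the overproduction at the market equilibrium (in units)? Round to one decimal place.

14.7 units

Market equilibrium (private): 26.4 + 0.3q = 194.8 - 0.8q → q_m = 153.0909.
Social marginal cost = private MC + MEC = 42.6 + 0.3q.
Set SMC = demand: 42.6 + 0.3q = 194.8 - 0.8q → q* = 138.3636.
Gap = |153.0909 − 138.3636| = 14.7273.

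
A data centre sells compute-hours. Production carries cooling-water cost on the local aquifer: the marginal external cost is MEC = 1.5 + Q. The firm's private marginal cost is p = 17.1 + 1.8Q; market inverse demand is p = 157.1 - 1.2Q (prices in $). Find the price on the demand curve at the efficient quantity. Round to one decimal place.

Social marginal cost = private MC + MEC = 18.6 + 2.8Q.
Set SMC = demand: 18.6 + 2.8Q = 157.1 - 1.2Q → Q* = 34.6250.
Consumer price on the demand curve at Q*: 157.1 − 1.2×34.6250 = 115.5500.

P = $115.6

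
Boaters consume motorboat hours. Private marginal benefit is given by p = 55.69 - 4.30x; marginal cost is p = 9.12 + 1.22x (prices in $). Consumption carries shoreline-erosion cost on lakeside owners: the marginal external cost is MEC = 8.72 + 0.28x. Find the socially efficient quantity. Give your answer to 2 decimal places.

x* = 6.53

Social marginal benefit = demand − MEC = 46.97 - 4.58x.
Set SMB = MC: 46.97 - 4.58x = 9.12 + 1.22x → x* = 6.5259.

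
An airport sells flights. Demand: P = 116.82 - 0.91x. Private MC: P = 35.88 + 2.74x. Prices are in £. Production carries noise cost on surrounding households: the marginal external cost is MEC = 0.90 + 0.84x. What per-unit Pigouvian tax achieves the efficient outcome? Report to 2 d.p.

Social marginal cost = private MC + MEC = 36.78 + 3.58x.
Set SMC = demand: 36.78 + 3.58x = 116.82 - 0.91x → x* = 17.8263.
The Pigouvian tax equals MEC at x*: 0.90 + 0.84×17.8263 = 15.8741.

tax = £15.87 per unit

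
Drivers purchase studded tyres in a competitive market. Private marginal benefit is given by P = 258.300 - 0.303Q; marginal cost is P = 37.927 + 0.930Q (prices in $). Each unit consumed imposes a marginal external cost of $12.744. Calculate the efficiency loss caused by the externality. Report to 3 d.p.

DWL = $65.860

Market equilibrium (private): 37.927 + 0.930Q = 258.300 - 0.303Q → Q_m = 178.7291.
Social marginal benefit = demand − MEC = 245.556 - 0.303Q.
Set SMB = MC: 245.556 - 0.303Q = 37.927 + 0.930Q → Q* = 168.3933.
Height of the DWL triangle at Q_m is MC(Q_m) − SMB(Q_m) = MEC(Q_m) = 12.7440.
DWL = ½ × 10.3358 × 12.7440 = 65.8597.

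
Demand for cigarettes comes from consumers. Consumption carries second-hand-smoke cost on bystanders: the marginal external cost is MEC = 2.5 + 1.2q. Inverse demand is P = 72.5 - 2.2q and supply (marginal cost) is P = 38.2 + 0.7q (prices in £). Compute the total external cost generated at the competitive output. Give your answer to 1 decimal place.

Market equilibrium (private): 38.2 + 0.7q = 72.5 - 2.2q → q_m = 11.8276.
Total external cost = ∫₀^{q_m} (2.5 + 1.2q) dq = 2.5×11.8276 + ½×1.2×11.8276² = 113.5043.

£113.5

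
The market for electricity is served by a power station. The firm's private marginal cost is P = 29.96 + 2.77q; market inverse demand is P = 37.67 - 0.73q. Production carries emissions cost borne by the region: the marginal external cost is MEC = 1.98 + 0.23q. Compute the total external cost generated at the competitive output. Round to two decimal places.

4.92

Market equilibrium (private): 29.96 + 2.77q = 37.67 - 0.73q → q_m = 2.2029.
Total external cost = ∫₀^{q_m} (1.98 + 0.23q) dq = 1.98×2.2029 + ½×0.23×2.2029² = 4.9198.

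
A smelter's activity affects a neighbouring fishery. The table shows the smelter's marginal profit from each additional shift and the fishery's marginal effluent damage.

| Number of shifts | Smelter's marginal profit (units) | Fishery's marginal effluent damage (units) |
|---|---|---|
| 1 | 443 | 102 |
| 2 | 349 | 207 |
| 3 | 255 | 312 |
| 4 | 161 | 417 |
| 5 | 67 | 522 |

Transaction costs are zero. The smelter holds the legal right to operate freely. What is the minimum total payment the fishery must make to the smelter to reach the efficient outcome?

Left alone the smelter would choose level 5 (marginal profit stays positive).
Efficient level: k* = 2 (marginal profit ≥ marginal effluent damage through 2).
The fishery must at least cover the smelter's forgone profit from cutting 5→2: 255 + 161 + 67 = 483.

483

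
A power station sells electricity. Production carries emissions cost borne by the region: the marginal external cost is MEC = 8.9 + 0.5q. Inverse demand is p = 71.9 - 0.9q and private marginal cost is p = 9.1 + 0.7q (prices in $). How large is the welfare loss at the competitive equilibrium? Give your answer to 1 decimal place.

DWL = $193.7

Market equilibrium (private): 9.1 + 0.7q = 71.9 - 0.9q → q_m = 39.2500.
Social marginal cost = private MC + MEC = 18.0 + 1.2q.
Set SMC = demand: 18.0 + 1.2q = 71.9 - 0.9q → q* = 25.6667.
Between q* and q_m the wedge SMC − demand runs linearly from 0 to MEC(q_m), so the loss is a triangle.
DWL = ½ × 13.5833 × 28.5250 = 193.7318.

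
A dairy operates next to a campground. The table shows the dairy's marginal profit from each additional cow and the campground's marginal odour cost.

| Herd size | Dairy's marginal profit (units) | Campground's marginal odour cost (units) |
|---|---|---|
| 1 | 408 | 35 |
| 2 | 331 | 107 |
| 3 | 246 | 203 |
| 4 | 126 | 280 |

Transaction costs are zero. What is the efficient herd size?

Bargaining reaches the level where marginal profit last exceeds marginal odour cost.
That holds through level 3 (246 ≥ 203) but not at 4 (126 < 280).

3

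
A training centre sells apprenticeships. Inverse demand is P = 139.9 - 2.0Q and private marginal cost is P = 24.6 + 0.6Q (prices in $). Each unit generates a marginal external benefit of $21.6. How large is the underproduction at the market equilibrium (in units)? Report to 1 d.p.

Market equilibrium (private): 24.6 + 0.6Q = 139.9 - 2.0Q → Q_m = 44.3462.
Social marginal cost = private MC − MEB = 3.0 + 0.6Q.
Set SMC = demand: 3.0 + 0.6Q = 139.9 - 2.0Q → Q* = 52.6538.
Gap = |44.3462 − 52.6538| = 8.3076.

8.3 units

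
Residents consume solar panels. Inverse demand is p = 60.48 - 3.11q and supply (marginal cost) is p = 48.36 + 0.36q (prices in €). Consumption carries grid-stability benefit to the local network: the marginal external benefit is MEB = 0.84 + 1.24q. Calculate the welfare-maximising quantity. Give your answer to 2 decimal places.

q* = 5.81

Social marginal benefit = demand + MEB = 61.32 - 1.87q.
Set SMB = MC: 61.32 - 1.87q = 48.36 + 0.36q → q* = 5.8117.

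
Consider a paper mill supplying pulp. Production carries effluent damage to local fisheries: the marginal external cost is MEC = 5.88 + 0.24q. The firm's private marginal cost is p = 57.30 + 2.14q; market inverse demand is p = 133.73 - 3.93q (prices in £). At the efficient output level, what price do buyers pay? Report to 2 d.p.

Social marginal cost = private MC + MEC = 63.18 + 2.38q.
Set SMC = demand: 63.18 + 2.38q = 133.73 - 3.93q → q* = 11.1807.
Consumer price on the demand curve at q*: 133.73 − 3.93×11.1807 = 89.7898.

P = £89.79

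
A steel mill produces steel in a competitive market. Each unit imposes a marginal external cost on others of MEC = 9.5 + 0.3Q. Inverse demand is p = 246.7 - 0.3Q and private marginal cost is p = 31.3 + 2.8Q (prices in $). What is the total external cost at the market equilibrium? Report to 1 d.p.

Market equilibrium (private): 31.3 + 2.8Q = 246.7 - 0.3Q → Q_m = 69.4839.
Total external cost = ∫₀^{Q_m} (9.5 + 0.3Q) dQ = 9.5×69.4839 + ½×0.3×69.4839² = 1384.2989.

$1384.3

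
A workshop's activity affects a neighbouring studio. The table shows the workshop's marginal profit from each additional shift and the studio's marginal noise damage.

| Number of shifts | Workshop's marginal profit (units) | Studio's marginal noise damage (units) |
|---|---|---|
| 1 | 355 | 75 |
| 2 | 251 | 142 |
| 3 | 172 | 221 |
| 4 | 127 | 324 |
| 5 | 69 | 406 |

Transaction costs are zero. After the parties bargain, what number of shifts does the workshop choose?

2

Bargaining reaches the level where marginal profit last exceeds marginal noise damage.
That holds through level 2 (251 ≥ 142) but not at 3 (172 < 221).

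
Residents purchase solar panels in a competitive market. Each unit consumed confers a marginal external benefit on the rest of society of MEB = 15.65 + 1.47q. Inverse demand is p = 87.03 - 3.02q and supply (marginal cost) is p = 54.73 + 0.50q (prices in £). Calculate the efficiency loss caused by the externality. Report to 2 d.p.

DWL = £207.09

Market equilibrium (private): 54.73 + 0.50q = 87.03 - 3.02q → q_m = 9.1761.
Social marginal benefit = demand + MEB = 102.68 - 1.55q.
Set SMB = MC: 102.68 - 1.55q = 54.73 + 0.50q → q* = 23.3902.
Between q* and q_m the wedge SMB − MC runs linearly from 0 to MEB(q_m), so the loss is a triangle.
DWL = ½ × 14.2141 × 29.1389 = 207.0916.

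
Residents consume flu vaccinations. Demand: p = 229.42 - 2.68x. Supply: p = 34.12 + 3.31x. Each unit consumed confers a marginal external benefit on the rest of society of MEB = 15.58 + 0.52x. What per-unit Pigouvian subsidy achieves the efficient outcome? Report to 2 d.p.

subsidy = 35.63 per unit

Social marginal benefit = demand + MEB = 245.00 - 2.16x.
Set SMB = MC: 245.00 - 2.16x = 34.12 + 3.31x → x* = 38.5521.
The Pigouvian subsidy equals MEB at x*: 15.58 + 0.52×38.5521 = 35.6271.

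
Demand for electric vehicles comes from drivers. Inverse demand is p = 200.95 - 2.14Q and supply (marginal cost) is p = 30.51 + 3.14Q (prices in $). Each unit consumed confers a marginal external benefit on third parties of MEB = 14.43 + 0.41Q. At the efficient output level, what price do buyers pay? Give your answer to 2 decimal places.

P = $119.71

Social marginal benefit = demand + MEB = 215.38 - 1.73Q.
Set SMB = MC: 215.38 - 1.73Q = 30.51 + 3.14Q → Q* = 37.9610.
Consumer price on the demand curve at Q*: 200.95 − 2.14×37.9610 = 119.7135.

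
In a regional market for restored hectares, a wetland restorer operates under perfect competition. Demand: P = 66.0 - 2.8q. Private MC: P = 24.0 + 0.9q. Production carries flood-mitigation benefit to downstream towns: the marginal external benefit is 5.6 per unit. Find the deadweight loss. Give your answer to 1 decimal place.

Market equilibrium (private): 24.0 + 0.9q = 66.0 - 2.8q → q_m = 11.3514.
Social marginal cost = private MC − MEB = 18.4 + 0.9q.
Set SMC = demand: 18.4 + 0.9q = 66.0 - 2.8q → q* = 12.8649.
Between q* and q_m the wedge demand − SMC runs linearly from 0 to MEB(q_m), so the loss is a triangle.
DWL = ½ × 1.5135 × 5.6000 = 4.2378.

DWL = 4.2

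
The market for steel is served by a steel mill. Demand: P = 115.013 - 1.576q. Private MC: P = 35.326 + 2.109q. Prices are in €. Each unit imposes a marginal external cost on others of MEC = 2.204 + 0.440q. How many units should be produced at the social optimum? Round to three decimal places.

Social marginal cost = private MC + MEC = 37.530 + 2.549q.
Set SMC = demand: 37.530 + 2.549q = 115.013 - 1.576q → q* = 18.7838.

q* = 18.784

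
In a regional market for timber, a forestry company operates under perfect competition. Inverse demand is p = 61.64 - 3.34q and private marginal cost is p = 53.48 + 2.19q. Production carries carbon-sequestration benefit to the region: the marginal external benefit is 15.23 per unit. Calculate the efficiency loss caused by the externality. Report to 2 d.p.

DWL = 20.97

Market equilibrium (private): 53.48 + 2.19q = 61.64 - 3.34q → q_m = 1.4756.
Social marginal cost = private MC − MEB = 38.25 + 2.19q.
Set SMC = demand: 38.25 + 2.19q = 61.64 - 3.34q → q* = 4.2297.
The welfare-loss triangle has base |q_m − q*| and height MEB(q_m) (the vertical gap between SMC and demand is zero at q* and MEB at q_m).
DWL = ½ × 2.7541 × 15.2300 = 20.9725.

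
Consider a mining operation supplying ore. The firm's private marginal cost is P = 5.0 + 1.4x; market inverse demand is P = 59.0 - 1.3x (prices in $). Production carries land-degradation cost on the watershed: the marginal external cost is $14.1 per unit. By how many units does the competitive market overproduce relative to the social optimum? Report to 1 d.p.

5.2 units

Market equilibrium (private): 5.0 + 1.4x = 59.0 - 1.3x → x_m = 20.0000.
Social marginal cost = private MC + MEC = 19.1 + 1.4x.
Set SMC = demand: 19.1 + 1.4x = 59.0 - 1.3x → x* = 14.7778.
Gap = |20.0000 − 14.7778| = 5.2222.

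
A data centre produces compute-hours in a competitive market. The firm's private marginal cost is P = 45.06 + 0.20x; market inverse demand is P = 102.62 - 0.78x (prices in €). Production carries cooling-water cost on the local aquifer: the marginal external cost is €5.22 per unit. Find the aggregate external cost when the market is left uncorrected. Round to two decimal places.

€306.60

Market equilibrium (private): 45.06 + 0.20x = 102.62 - 0.78x → x_m = 58.7347.
Total external cost = MEC × x_m = 5.22 × 58.7347 = 306.5951.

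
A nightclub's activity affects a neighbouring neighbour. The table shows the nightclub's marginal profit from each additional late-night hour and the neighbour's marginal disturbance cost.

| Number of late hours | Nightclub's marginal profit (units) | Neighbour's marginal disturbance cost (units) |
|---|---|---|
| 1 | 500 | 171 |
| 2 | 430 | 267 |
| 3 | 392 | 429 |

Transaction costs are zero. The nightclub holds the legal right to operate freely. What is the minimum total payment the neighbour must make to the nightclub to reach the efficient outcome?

392

Left alone the nightclub would choose level 3 (marginal profit stays positive).
Efficient level: k* = 2 (marginal profit ≥ marginal disturbance cost through 2).
The neighbour must at least cover the nightclub's forgone profit from cutting 3→2: 392 = 392.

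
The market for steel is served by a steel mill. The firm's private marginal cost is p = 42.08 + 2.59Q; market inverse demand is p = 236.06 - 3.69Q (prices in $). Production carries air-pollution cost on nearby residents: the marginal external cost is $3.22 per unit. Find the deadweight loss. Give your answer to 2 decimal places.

Market equilibrium (private): 42.08 + 2.59Q = 236.06 - 3.69Q → Q_m = 30.8885.
Social marginal cost = private MC + MEC = 45.30 + 2.59Q.
Set SMC = demand: 45.30 + 2.59Q = 236.06 - 3.69Q → Q* = 30.3758.
The welfare-loss triangle has base |Q_m − Q*| and height MEC(Q_m) (the vertical gap between SMC and demand is zero at Q* and MEC at Q_m).
DWL = ½ × 0.5127 × 3.2200 = 0.8254.

DWL = $0.83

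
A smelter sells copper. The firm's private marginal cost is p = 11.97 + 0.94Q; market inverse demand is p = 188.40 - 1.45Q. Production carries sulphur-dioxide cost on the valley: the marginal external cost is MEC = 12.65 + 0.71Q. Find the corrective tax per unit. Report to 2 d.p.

tax = 50.16 per unit

Social marginal cost = private MC + MEC = 24.62 + 1.65Q.
Set SMC = demand: 24.62 + 1.65Q = 188.40 - 1.45Q → Q* = 52.8323.
The Pigouvian tax equals MEC at Q*: 12.65 + 0.71×52.8323 = 50.1609.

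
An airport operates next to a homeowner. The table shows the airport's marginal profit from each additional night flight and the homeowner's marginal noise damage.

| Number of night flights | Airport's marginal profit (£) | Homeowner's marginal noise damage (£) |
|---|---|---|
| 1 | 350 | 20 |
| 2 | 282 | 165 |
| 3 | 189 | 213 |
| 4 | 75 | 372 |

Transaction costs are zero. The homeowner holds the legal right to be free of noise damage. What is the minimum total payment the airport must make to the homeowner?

Efficient level: marginal profit ≥ marginal noise damage through level 2, so k* = 2.
With the homeowner holding the right, the airport must at least compensate total damage at k*: 20 + 165 = 185.

£185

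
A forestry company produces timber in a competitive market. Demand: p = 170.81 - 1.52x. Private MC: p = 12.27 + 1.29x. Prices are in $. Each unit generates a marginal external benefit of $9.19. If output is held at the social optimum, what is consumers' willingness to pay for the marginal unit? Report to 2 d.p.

Social marginal cost = private MC − MEB = 3.08 + 1.29x.
Set SMC = demand: 3.08 + 1.29x = 170.81 - 1.52x → x* = 59.6904.
Consumer price on the demand curve at x*: 170.81 − 1.52×59.6904 = 80.0806.

P = $80.08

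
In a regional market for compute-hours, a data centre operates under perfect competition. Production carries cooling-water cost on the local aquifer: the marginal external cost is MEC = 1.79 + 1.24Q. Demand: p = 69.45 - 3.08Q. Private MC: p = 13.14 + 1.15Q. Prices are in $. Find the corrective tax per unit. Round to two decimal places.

tax = $14.15 per unit

Social marginal cost = private MC + MEC = 14.93 + 2.39Q.
Set SMC = demand: 14.93 + 2.39Q = 69.45 - 3.08Q → Q* = 9.9671.
The Pigouvian tax equals MEC at Q*: 1.79 + 1.24×9.9671 = 14.1492.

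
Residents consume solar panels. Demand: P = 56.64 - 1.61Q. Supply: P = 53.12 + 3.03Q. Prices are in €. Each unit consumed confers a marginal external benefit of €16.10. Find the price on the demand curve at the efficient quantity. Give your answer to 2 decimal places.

P = €49.83

Social marginal benefit = demand + MEB = 72.74 - 1.61Q.
Set SMB = MC: 72.74 - 1.61Q = 53.12 + 3.03Q → Q* = 4.2284.
Consumer price on the demand curve at Q*: 56.64 − 1.61×4.2284 = 49.8323.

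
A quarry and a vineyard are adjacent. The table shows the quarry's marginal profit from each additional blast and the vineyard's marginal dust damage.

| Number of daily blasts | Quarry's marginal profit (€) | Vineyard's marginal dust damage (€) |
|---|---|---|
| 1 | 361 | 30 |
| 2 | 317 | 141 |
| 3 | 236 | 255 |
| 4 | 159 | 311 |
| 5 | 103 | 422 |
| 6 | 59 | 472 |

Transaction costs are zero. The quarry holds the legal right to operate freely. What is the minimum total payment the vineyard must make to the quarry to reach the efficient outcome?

€557

Left alone the quarry would choose level 6 (marginal profit stays positive).
Efficient level: k* = 2 (marginal profit ≥ marginal dust damage through 2).
The vineyard must at least cover the quarry's forgone profit from cutting 6→2: 236 + 159 + 103 + 59 = 557.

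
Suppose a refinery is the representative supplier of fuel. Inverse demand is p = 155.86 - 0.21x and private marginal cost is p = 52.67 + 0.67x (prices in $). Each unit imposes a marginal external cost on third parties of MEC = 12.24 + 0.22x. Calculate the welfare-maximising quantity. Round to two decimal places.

x* = 82.68

Social marginal cost = private MC + MEC = 64.91 + 0.89x.
Set SMC = demand: 64.91 + 0.89x = 155.86 - 0.21x → x* = 82.6818.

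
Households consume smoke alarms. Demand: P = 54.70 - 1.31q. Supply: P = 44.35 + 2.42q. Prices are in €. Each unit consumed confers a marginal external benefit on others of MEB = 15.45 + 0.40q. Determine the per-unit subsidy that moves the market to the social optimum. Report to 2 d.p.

subsidy = €18.55 per unit

Social marginal benefit = demand + MEB = 70.15 - 0.91q.
Set SMB = MC: 70.15 - 0.91q = 44.35 + 2.42q → q* = 7.7477.
The Pigouvian subsidy equals MEB at q*: 15.45 + 0.40×7.7477 = 18.5491.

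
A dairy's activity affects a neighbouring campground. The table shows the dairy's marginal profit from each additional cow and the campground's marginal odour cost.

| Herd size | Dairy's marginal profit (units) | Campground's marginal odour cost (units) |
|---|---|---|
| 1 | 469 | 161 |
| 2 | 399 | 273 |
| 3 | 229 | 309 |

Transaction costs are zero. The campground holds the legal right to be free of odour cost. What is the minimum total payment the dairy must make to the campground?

Efficient level: marginal profit ≥ marginal odour cost through level 2, so k* = 2.
With the campground holding the right, the dairy must at least compensate total damage at k*: 161 + 273 = 434.

434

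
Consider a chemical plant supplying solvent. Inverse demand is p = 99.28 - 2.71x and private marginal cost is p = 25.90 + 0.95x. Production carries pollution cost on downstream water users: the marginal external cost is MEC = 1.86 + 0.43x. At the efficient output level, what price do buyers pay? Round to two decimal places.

P = 51.89

Social marginal cost = private MC + MEC = 27.76 + 1.38x.
Set SMC = demand: 27.76 + 1.38x = 99.28 - 2.71x → x* = 17.4866.
Consumer price on the demand curve at x*: 99.28 − 2.71×17.4866 = 51.8913.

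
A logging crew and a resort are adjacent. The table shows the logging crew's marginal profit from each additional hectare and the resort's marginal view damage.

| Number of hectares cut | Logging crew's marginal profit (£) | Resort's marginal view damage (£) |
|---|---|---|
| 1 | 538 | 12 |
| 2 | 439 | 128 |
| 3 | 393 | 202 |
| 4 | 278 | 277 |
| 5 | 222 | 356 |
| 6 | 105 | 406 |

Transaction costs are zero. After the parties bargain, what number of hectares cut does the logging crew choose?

Bargaining reaches the level where marginal profit last exceeds marginal view damage.
That holds through level 4 (278 ≥ 277) but not at 5 (222 < 356).

4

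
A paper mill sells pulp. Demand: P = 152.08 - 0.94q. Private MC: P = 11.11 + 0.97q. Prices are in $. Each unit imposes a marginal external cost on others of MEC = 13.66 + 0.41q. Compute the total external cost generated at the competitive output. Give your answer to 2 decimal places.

$2124.90

Market equilibrium (private): 11.11 + 0.97q = 152.08 - 0.94q → q_m = 73.8063.
Total external cost = ∫₀^{q_m} (13.66 + 0.41q) dq = 13.66×73.8063 + ½×0.41×73.8063² = 2124.9049.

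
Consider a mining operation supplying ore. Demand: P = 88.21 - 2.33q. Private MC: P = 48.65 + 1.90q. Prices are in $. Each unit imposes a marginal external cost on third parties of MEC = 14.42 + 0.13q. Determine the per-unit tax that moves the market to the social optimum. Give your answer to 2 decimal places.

tax = $15.17 per unit

Social marginal cost = private MC + MEC = 63.07 + 2.03q.
Set SMC = demand: 63.07 + 2.03q = 88.21 - 2.33q → q* = 5.7661.
The Pigouvian tax equals MEC at q*: 14.42 + 0.13×5.7661 = 15.1696.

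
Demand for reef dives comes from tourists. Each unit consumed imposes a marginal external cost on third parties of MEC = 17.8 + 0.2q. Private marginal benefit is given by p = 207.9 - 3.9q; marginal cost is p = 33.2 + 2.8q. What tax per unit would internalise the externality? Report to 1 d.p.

Social marginal benefit = demand − MEC = 190.1 - 4.1q.
Set SMB = MC: 190.1 - 4.1q = 33.2 + 2.8q → q* = 22.7391.
The Pigouvian tax equals MEC at q*: 17.8 + 0.2×22.7391 = 22.3478.

tax = 22.3 per unit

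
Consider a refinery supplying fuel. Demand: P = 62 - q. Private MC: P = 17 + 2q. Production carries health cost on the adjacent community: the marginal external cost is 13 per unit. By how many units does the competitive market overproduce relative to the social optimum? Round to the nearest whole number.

Market equilibrium (private): 17 + 2q = 62 - q → q_m = 15.0000.
Social marginal cost = private MC + MEC = 30 + 2q.
Set SMC = demand: 30 + 2q = 62 - q → q* = 10.6667.
Gap = |15.0000 − 10.6667| = 4.3333.

4 units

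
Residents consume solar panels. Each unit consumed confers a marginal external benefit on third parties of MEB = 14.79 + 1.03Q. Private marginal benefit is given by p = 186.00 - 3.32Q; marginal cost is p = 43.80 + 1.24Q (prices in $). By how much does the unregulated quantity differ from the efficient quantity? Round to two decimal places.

Market equilibrium (private): 43.80 + 1.24Q = 186.00 - 3.32Q → Q_m = 31.1842.
Social marginal benefit = demand + MEB = 200.79 - 2.29Q.
Set SMB = MC: 200.79 - 2.29Q = 43.80 + 1.24Q → Q* = 44.4731.
Gap = |31.1842 − 44.4731| = 13.2889.

13.29 units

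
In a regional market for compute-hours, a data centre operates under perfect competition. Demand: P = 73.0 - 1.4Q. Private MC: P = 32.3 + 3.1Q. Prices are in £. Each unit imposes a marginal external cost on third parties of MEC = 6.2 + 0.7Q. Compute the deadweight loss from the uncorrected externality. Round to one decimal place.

Market equilibrium (private): 32.3 + 3.1Q = 73.0 - 1.4Q → Q_m = 9.0444.
Social marginal cost = private MC + MEC = 38.5 + 3.8Q.
Set SMC = demand: 38.5 + 3.8Q = 73.0 - 1.4Q → Q* = 6.6346.
The loss is the area between SMC and demand from Q* to Q_m; with linear curves that's a triangle of height MEC(Q_m).
DWL = ½ × 2.4098 × 12.5311 = 15.0987.

DWL = £15.1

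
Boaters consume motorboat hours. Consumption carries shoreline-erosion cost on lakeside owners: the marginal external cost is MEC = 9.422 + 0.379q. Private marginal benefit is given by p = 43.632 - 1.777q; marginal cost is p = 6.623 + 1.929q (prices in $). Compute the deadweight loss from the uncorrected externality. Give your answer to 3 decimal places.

DWL = $21.349

Market equilibrium (private): 6.623 + 1.929q = 43.632 - 1.777q → q_m = 9.9862.
Social marginal benefit = demand − MEC = 34.210 - 2.156q.
Set SMB = MC: 34.210 - 2.156q = 6.623 + 1.929q → q* = 6.7532.
Between q* and q_m the wedge MC − SMB runs linearly from 0 to MEC(q_m), so the loss is a triangle.
DWL = ½ × 3.2330 × 13.2068 = 21.3488.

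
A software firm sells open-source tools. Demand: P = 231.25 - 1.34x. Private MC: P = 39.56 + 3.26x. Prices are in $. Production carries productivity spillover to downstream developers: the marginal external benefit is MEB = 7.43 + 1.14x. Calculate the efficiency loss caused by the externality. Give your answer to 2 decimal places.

Market equilibrium (private): 39.56 + 3.26x = 231.25 - 1.34x → x_m = 41.6717.
Social marginal cost = private MC − MEB = 32.13 + 2.12x.
Set SMC = demand: 32.13 + 2.12x = 231.25 - 1.34x → x* = 57.5491.
The welfare-loss triangle has base |x_m − x*| and height MEB(x_m) (the vertical gap between SMC and demand is zero at x* and MEB at x_m).
DWL = ½ × 15.8774 × 54.9358 = 436.1188.

DWL = $436.12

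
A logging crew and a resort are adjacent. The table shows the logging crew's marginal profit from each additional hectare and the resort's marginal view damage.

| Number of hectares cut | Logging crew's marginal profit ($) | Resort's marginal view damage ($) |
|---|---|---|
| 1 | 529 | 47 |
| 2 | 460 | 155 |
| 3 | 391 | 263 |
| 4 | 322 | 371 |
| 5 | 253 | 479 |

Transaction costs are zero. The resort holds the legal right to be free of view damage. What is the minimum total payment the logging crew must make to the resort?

$465

Efficient level: marginal profit ≥ marginal view damage through level 3, so k* = 3.
With the resort holding the right, the logging crew must at least compensate total damage at k*: 47 + 155 + 263 = 465.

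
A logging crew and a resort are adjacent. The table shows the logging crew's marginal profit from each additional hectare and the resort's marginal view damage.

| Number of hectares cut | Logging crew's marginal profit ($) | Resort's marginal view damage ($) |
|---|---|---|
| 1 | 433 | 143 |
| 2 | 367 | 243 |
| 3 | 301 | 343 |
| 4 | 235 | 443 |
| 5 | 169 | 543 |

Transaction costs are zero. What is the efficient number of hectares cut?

2

Bargaining reaches the level where marginal profit last exceeds marginal view damage.
That holds through level 2 (367 ≥ 243) but not at 3 (301 < 343).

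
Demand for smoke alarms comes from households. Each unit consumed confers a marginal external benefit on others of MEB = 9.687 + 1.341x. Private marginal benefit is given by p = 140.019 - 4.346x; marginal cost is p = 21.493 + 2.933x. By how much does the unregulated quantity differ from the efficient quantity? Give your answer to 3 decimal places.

5.309 units

Market equilibrium (private): 21.493 + 2.933x = 140.019 - 4.346x → x_m = 16.2833.
Social marginal benefit = demand + MEB = 149.706 - 3.005x.
Set SMB = MC: 149.706 - 3.005x = 21.493 + 2.933x → x* = 21.5920.
Gap = |16.2833 − 21.5920| = 5.3087.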